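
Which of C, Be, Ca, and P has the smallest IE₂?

Ca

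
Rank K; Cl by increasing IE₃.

Cl < K

After 2 electrons have been removed, what remains? K²⁺ is already 1 electron into the core; Cl²⁺ still has 5 valence electrons.
Core electrons are held far more tightly than valence electrons, so K tops the IE_3 order.
The numbers (kJ/mol): K 4420, Cl 3822.
Putting it together, IE_3: Cl < K.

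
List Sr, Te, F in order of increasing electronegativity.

EN rises left→right (higher Z_eff, smaller atoms) and falls top→bottom (larger, more shielded atoms).
Here both period and group differ, so the two effects have to be weighed against each other.
Te > Sr: both are in period 5; the period trend gives Te the larger value.
F > Te: both effects reinforce here, so F is clearly the higher of the two.
Tabulated electronegativity (Pauling): F 3.98, Sr 0.95, Te 2.10.
So from lowest to highest: Sr < Te < F.

Sr, Te, F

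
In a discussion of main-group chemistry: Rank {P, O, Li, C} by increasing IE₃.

P, C, O, Li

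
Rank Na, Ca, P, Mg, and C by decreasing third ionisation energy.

Mg > Na > Ca > C > P

IE_3 is the cost of taking one more electron from the +2 cation: Na²⁺ is already 1 electron into the core; Ca²⁺ is the bare [Ar] core; P²⁺ still has 3 valence electrons; Mg²⁺ is the bare [Ne] core; C²⁺ still has 2 valence electrons.
Breaking into a closed-shell core is much more expensive than removing a leftover valence electron — Ca, Na and Mg have the largest IE_3 here.
Valence configurations: P²⁺ [Ne]3s²3p¹, C²⁺ [He]2s².
The numbers (kJ/mol): Na 6910, Ca 4912, P 2914, Mg 7733, C 4620.
Overall IE_3 order: P < C < Ca < Na < Mg.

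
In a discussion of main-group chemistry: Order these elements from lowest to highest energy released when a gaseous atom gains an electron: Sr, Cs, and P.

Sr < Cs < P

P is in period 3, group 15; Sr is in period 5, group 2; Cs is in period 6, group 1.
EA tends to increase across a period and decrease down a group, though the pattern is less regular than for IE or radius.
These span different periods and groups, so the two trends combine.
Cs > Sr: this pair runs against the simple trend — see the exception note.
P > Cs: both effects reinforce here, so P is clearly the higher of the two.
Note the exception: Cs has a higher electron affinity than Sr, contrary to the simple trend — adding an electron to Sr (ns²) has to open a new, higher-energy np subshell, which is unfavourable.
For reference (kJ/mol): P 72, Sr 5, Cs 46.
So from lowest to highest: Sr < Cs < P.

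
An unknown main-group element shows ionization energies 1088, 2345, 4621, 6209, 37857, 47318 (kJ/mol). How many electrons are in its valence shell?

4

Look for the largest jump between consecutive ionization energies: IE5/IE4 ≈ 6.1, far larger than any earlier ratio.
That jump marks the point where a core electron is being removed. So the atom has 4 valence electrons.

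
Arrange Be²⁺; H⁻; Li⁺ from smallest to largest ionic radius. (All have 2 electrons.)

All of these have 2 electrons, so size is governed by nuclear charge alone: the more protons, the stronger the pull on the same electron cloud, and the smaller the ion.
Nuclear charges: Be²⁺ (Z=4), Li⁺ (Z=3), H⁻ (Z=1).
Smallest to largest: Be²⁺ < Li⁺ < H⁻.

Be²⁺ < Li⁺ < H⁻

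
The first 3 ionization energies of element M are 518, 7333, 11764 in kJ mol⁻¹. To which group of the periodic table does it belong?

Group 1

Look for the largest jump between consecutive ionization energies: IE2/IE1 ≈ 14.2, far larger than any earlier ratio.
That jump marks the point where a core electron is being removed. So the atom has 1 valence electron.
A main-group element with 1 valence electron is in group 1.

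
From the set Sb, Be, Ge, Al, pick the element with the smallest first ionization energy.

Be is in period 2, group 2; Al is in period 3, group 13; Ge is in period 4, group 14; Sb is in period 5, group 15.
IE₁ increases left→right with effective nuclear charge and decreases top→bottom as the valence shell moves farther out.
These sit on a diagonal, where the across-period and down-group effects partly cancel.
Ge > Al: the two effects oppose for this pair; the across-period effect wins (762 vs 578 kJ/mol).
Sb > Ge: period and group pull opposite ways; the across-period shift dominates (831 vs 762 kJ/mol).
Be > Sb: period and group pull opposite ways; the down-group shift dominates (900 vs 831 kJ/mol).
Tabulated first ionization energy (kJ/mol): Be 900, Al 578, Ge 762, Sb 831.
The smallest first ionization energy among these belongs to Al.

Al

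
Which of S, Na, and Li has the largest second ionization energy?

Li

After 1 electron has been removed, what remains? S⁺ still has 5 valence electrons; Na⁺ is the bare [Ne] core; Li⁺ is the bare [He] core.
Pulling an electron out of a noble-gas core costs far more than removing a remaining valence electron, so Na and Li sit at the high end of IE_2.
The numbers (kJ/mol): S 2252, Na 4562, Li 7298.
Hence IE_2: S < Na < Li.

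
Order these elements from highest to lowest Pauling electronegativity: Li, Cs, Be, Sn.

Li is in period 2, group 1; Be is in period 2, group 2; Sn is in period 5, group 14; Cs is in period 6, group 1.
EN rises left→right (higher Z_eff, smaller atoms) and falls top→bottom (larger, more shielded atoms).
These span different periods and groups, so the two trends combine.
Li > Cs: Li sits above Cs in group 1, so the down-group effect alone puts Li higher.
Be > Li: both are in period 2; the period trend gives Be the larger value.
Sn > Be: the two effects oppose for this pair; the across-period effect wins (1.96 vs 1.57).
For reference (Pauling): Li 0.98, Be 1.57, Sn 1.96, Cs 0.79.
So from highest to lowest: Sn > Be > Li > Cs.

Sn, Be, Li, Cs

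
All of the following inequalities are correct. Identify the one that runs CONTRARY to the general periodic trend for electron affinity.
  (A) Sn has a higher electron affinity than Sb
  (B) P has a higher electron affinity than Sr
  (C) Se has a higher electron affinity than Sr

(A)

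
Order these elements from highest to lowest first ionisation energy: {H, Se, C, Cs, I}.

H > C > I > Se > Cs

Across a period the outer electron is held more tightly (higher IE₁); down a group it sits in a higher shell, more shielded, and comes off more easily.
Neither a single period nor a single group — weigh both effects.
Se > Cs: both effects reinforce here, so Se is clearly the higher of the two.
I > Se: period and group pull opposite ways; the across-period shift dominates (1008 vs 941 kJ/mol).
C > I: period and group pull opposite ways; the down-group shift dominates (1086 vs 1008 kJ/mol).
H > C: period and group pull opposite ways; the down-group shift dominates (1312 vs 1086 kJ/mol).
Tabulated first ionization energy (kJ/mol): H 1312, C 1086, Se 941, I 1008, Cs 376.
So from highest to lowest: H > C > I > Se > Cs.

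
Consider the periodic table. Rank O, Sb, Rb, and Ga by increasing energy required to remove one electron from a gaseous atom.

O is in period 2, group 16; Ga is in period 4, group 13; Rb is in period 5, group 1; Sb is in period 5, group 15.
Removing the outermost electron gets harder across a period and easier down a group.
Neither a single period nor a single group — weigh both effects.
Ga > Rb: relative to Rb, both the across-period and down-group shifts push Ga's first ionization energy up.
Sb > Ga: period and group pull opposite ways; the across-period shift dominates (831 vs 579 kJ/mol).
O > Sb: relative to Sb, both the across-period and down-group shifts push O's first ionization energy up.
For reference (kJ/mol): O 1314, Ga 579, Rb 403, Sb 831.
So from lowest to highest: Rb < Ga < Sb < O.

Rb < Ga < Sb < O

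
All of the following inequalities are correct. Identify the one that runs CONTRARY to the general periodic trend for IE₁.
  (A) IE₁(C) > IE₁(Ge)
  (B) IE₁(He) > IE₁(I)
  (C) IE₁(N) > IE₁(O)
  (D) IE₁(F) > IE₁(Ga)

(C)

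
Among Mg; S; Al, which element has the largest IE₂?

S

IE_2 is the cost of taking one more electron from the +1 cation: Mg⁺ still has 1 valence electron; S⁺ still has 5 valence electrons; Al⁺ still has 2 valence electrons.
All are still removing valence electrons, so compare the +1 ions as you would atoms: IE_2 generally rises across a period (higher Z_eff) and falls down a group (larger shell), subject to the usual subshell exceptions.
Valence configurations: Mg⁺ [Ne]3s¹, S⁺ [Ne]3s²3p³, Al⁺ [Ne]3s².
Tabulated IE_2 (kJ/mol): Mg 1451, S 2252, Al 1817.
Putting it together, IE_2: Mg < Al < S.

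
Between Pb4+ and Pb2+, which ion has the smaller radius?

Pb4+

Both ions have Z = 82 protons, but Pb4+ has lost more electrons, so its remaining electrons feel a larger effective nuclear charge per electron and are pulled in more tightly.
Higher positive charge → smaller ion, so Pb2+ > Pb4+.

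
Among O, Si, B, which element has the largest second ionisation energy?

O

Consider each +1 ion: O⁺ still has 5 valence electrons; Si⁺ still has 3 valence electrons; B⁺ still has 2 valence electrons.
All are still removing valence electrons, so compare the +1 ions as you would atoms: IE_2 generally rises across a period (higher Z_eff) and falls down a group (larger shell), subject to the usual subshell exceptions.
Valence configurations: O⁺ [He]2s²2p³, Si⁺ [Ne]3s²3p¹, B⁺ [He]2s².
The numbers (kJ/mol): O 3388, Si 1577, B 2427.
So the second ionization energies run Si < B < O.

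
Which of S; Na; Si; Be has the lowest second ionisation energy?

Si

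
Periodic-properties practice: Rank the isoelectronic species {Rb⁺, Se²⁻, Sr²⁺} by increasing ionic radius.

Sr²⁺, Rb⁺, Se²⁻

All of these have 36 electrons, so size is governed by nuclear charge alone: the more protons, the stronger the pull on the same electron cloud, and the smaller the ion.
Nuclear charges: Sr²⁺ (Z=38), Rb⁺ (Z=37), Se²⁻ (Z=34).
Smallest to largest: Sr²⁺ < Rb⁺ < Se²⁻.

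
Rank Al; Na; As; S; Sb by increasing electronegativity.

Na is in period 3, group 1; Al is in period 3, group 13; S is in period 3, group 16; As is in period 4, group 15; Sb is in period 5, group 15.
Electronegativity increases across a period and decreases down a group, tracking effective nuclear charge and atomic size.
Here both period and group differ, so the two effects have to be weighed against each other.
Al > Na: both are in period 3; the period trend gives Al the larger value.
Sb > Al: period and group pull opposite ways; the across-period shift dominates (2.05 vs 1.61).
As > Sb: As sits above Sb in group 15, so the down-group effect alone puts As higher.
S > As: both effects reinforce here, so S is clearly the higher of the two.
Tabulated electronegativity (Pauling): Na 0.93, Al 1.61, S 2.58, As 2.18, Sb 2.05.
So from lowest to highest: Na < Al < Sb < As < S.

Na < Al < Sb < As < S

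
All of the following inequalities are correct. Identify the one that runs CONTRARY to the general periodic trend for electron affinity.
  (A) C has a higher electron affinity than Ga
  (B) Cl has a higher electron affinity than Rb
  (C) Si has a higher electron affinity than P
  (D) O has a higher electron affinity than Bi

The general trend: electron affinity increases across a period and decreases down a group.
(A) C (period 2, group 14) vs Ga (period 4, group 13): the stated order agrees with the simple trend.
(B) Cl (period 3, group 17) vs Rb (period 5, group 1): the stated order agrees with the simple trend.
(C) Si (period 3, group 14) vs P (period 3, group 15): the stated order contradicts the simple trend.
(D) O (period 2, group 16) vs Bi (period 6, group 15): the stated order agrees with the simple trend.
The exception is (C): adding an electron to P's half-filled 3p³ is unfavourable, so Si (3p²) has the more exothermic EA.

(C)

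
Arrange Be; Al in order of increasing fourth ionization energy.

Al, Be

Consider each +3 ion: Be³⁺ is already 1 electron into the core; Al³⁺ is the bare [Ne] core.
All of these are removing an electron from a noble-gas core or deeper; the smaller core (lower principal quantum number) is held far more tightly, and within a period the higher nuclear charge binds the same core more tightly.
The numbers (kJ/mol): Be 21007, Al 11577.
So the fourth ionization energies run Al < Be.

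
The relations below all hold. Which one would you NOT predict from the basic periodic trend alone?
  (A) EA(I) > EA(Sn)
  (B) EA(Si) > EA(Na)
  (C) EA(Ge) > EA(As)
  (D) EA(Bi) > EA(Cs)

(C)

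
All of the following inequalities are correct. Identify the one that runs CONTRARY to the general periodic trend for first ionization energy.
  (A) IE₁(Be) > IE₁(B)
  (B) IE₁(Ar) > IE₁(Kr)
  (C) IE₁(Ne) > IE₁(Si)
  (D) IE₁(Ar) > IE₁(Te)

(A)

The general trend: first ionization energy increases across a period and decreases down a group.
(A) Be (period 2, group 2) vs B (period 2, group 13): the stated order contradicts the simple trend.
(B) Ar (period 3, group 18) vs Kr (period 4, group 18): the stated order agrees with the simple trend.
(C) Ne (period 2, group 18) vs Si (period 3, group 14): the stated order agrees with the simple trend.
(D) Ar (period 3, group 18) vs Te (period 5, group 16): the stated order agrees with the simple trend.
The exception is (A): removing B's lone 2p electron is easier than breaking Be's filled 2s².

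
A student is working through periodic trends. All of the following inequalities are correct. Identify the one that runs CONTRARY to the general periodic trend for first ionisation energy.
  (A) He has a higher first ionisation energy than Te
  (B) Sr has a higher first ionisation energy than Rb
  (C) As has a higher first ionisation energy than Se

(C)

The general trend: first ionisation energy increases across a period and decreases down a group.
(A) He (period 1, group 18) vs Te (period 5, group 16): the stated order agrees with the simple trend.
(B) Sr (period 5, group 2) vs Rb (period 5, group 1): the stated order agrees with the simple trend.
(C) As (period 4, group 15) vs Se (period 4, group 16): the stated order contradicts the simple trend.
The exception is (C): Se (4p⁴) ionizes more easily than half-filled As (4p³).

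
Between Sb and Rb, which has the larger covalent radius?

Rb

Radius decreases left→right (rising Z_eff, same n) and increases top→bottom (higher n).
All lie in period 5, so atomic radius increases right to left.
So Rb has the larger covalent radius (Rb > Sb).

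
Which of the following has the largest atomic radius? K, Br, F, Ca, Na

K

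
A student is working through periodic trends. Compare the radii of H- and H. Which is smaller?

H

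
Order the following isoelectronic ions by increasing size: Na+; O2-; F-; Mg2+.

All of these have 10 electrons, so size is governed by nuclear charge alone: the more protons, the stronger the pull on the same electron cloud, and the smaller the ion.
Nuclear charges: Mg2+ (Z=12), Na+ (Z=11), F- (Z=9), O2- (Z=8).
Smallest to largest: Mg2+ < Na+ < F- < O2-.

Mg2+ < Na+ < F- < O2-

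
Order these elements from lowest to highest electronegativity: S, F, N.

N is in period 2, group 15; F is in period 2, group 17; S is in period 3, group 16.
Atoms toward the upper right of the periodic table pull bonding electrons most strongly.
Neither a single period nor a single group — weigh both effects.
N > S: the two effects oppose for this pair; the down-group effect wins (3.04 vs 2.58).
F > N: both are in period 2; the period trend gives F the larger value.
For reference (Pauling): N 3.04, F 3.98, S 2.58.
So from lowest to highest: S < N < F.

S < N < F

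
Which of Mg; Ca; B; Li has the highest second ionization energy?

Li

IE_2 is the cost of taking one more electron from the +1 cation: Mg⁺ still has 1 valence electron; Ca⁺ still has 1 valence electron; B⁺ still has 2 valence electrons; Li⁺ is the bare [He] core.
Core electrons are held far more tightly than valence electrons, so Li tops the IE_2 order.
Valence configurations: Mg⁺ [Ne]3s¹, Ca⁺ [Ar]4s¹, B⁺ [He]2s².
Tabulated IE_2 (kJ/mol): Mg 1451, Ca 1145, B 2427, Li 7298.
Hence IE_2: Ca < Mg < B < Li.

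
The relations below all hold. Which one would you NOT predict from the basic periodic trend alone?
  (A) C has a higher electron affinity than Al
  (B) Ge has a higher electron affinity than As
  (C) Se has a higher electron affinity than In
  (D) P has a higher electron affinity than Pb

The general trend: electron affinity increases across a period and decreases down a group.
(A) C (period 2, group 14) vs Al (period 3, group 13): the stated order agrees with the simple trend.
(B) Ge (period 4, group 14) vs As (period 4, group 15): the stated order contradicts the simple trend.
(C) Se (period 4, group 16) vs In (period 5, group 13): the stated order agrees with the simple trend.
(D) P (period 3, group 15) vs Pb (period 6, group 14): the stated order agrees with the simple trend.
The exception is (B): adding an electron to As's half-filled 4p³ is unfavourable, so Ge (4p²) has the more exothermic EA.

(B)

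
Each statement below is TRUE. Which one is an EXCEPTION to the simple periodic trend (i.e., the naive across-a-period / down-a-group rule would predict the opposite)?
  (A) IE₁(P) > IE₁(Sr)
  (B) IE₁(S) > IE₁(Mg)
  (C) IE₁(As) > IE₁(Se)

The general trend: first ionisation energy increases across a period and decreases down a group.
(A) P (period 3, group 15) vs Sr (period 5, group 2): the stated order agrees with the simple trend.
(B) S (period 3, group 16) vs Mg (period 3, group 2): the stated order agrees with the simple trend.
(C) As (period 4, group 15) vs Se (period 4, group 16): the stated order contradicts the simple trend.
The exception is (C): Se (4p⁴) ionizes more easily than half-filled As (4p³).

(C)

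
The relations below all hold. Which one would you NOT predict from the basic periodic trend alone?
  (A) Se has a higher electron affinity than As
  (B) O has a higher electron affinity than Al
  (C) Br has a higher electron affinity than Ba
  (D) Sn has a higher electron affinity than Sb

The general trend: electron affinity increases across a period and decreases down a group.
(A) Se (period 4, group 16) vs As (period 4, group 15): the stated order agrees with the simple trend.
(B) O (period 2, group 16) vs Al (period 3, group 13): the stated order agrees with the simple trend.
(C) Br (period 4, group 17) vs Ba (period 6, group 2): the stated order agrees with the simple trend.
(D) Sn (period 5, group 14) vs Sb (period 5, group 15): the stated order contradicts the simple trend.
The exception is (D): adding an electron to Sb's half-filled 5p³ is unfavourable, so Sn has the more exothermic EA.

(D)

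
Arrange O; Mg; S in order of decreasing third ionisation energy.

Mg > O > S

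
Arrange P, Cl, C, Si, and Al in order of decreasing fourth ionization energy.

Consider each +3 ion: P³⁺ still has 2 valence electrons; Cl³⁺ still has 4 valence electrons; C³⁺ still has 1 valence electron; Si³⁺ still has 1 valence electron; Al³⁺ is the bare [Ne] core.
Breaking into a closed-shell core is much more expensive than removing a leftover valence electron — Al has the largest IE_4 here.
Valence configurations: P³⁺ [Ne]3s², Cl³⁺ [Ne]3s²3p², C³⁺ [He]2s¹, Si³⁺ [Ne]3s¹.
Tabulated IE_4 (kJ/mol): P 4964, Cl 5159, C 6223, Si 4356, Al 11577.
Putting it together, IE_4: Si < P < Cl < C < Al.

Al > C > Cl > P > Si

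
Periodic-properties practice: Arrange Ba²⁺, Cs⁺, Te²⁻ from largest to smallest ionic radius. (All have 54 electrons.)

All of these have 54 electrons, so size is governed by nuclear charge alone: the more protons, the stronger the pull on the same electron cloud, and the smaller the ion.
Nuclear charges: Ba²⁺ (Z=56), Cs⁺ (Z=55), Te²⁻ (Z=52).
Largest to smallest: Te²⁻ > Cs⁺ > Ba²⁺.

Te²⁻, Cs⁺, Ba²⁺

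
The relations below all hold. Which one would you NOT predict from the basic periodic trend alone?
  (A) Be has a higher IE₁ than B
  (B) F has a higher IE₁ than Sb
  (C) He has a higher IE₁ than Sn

The general trend: IE₁ increases across a period and decreases down a group.
(A) Be (period 2, group 2) vs B (period 2, group 13): the stated order contradicts the simple trend.
(B) F (period 2, group 17) vs Sb (period 5, group 15): the stated order agrees with the simple trend.
(C) He (period 1, group 18) vs Sn (period 5, group 14): the stated order agrees with the simple trend.
The exception is (A): removing B's lone 2p electron is easier than breaking Be's filled 2s².

(A)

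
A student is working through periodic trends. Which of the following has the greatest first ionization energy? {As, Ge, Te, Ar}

IE₁ increases left→right with effective nuclear charge and decreases top→bottom as the valence shell moves farther out.
Neither a single period nor a single group — weigh both effects.
Te > Ge: the two effects oppose for this pair; the across-period effect wins (869 vs 762 kJ/mol).
As > Te: the two effects oppose for this pair; the down-group effect wins (947 vs 869 kJ/mol).
Ar > As: relative to As, both the across-period and down-group shifts push Ar's first ionization energy up.
Tabulated first ionization energy (kJ/mol): Ar 1521, Ge 762, As 947, Te 869.
The greatest first ionization energy among these belongs to Ar.

Ar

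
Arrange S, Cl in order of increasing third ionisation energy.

S, Cl

Consider each +2 ion: S²⁺ still has 4 valence electrons; Cl²⁺ still has 5 valence electrons.
All are still removing valence electrons, so compare the +2 ions as you would atoms: IE_3 generally rises across a period (higher Z_eff) and falls down a group (larger shell), subject to the usual subshell exceptions.
Valence configurations: S²⁺ [Ne]3s²3p², Cl²⁺ [Ne]3s²3p³.
The numbers (kJ/mol): S 3357, Cl 3822.
Overall IE_3 order: S < Cl.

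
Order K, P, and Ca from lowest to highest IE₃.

Consider each +2 ion: K²⁺ is already 1 electron into the core; P²⁺ still has 3 valence electrons; Ca²⁺ is the bare [Ar] core.
Breaking into a closed-shell core is much more expensive than removing a leftover valence electron — K and Ca have the largest IE_3 here.
The numbers (kJ/mol): K 4420, P 2914, Ca 4912.
Hence IE_3: P < K < Ca.

P, K, Ca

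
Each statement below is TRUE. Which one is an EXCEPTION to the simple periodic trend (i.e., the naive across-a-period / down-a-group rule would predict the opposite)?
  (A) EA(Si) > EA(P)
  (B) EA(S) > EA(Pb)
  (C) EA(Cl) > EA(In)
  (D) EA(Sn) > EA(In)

(A)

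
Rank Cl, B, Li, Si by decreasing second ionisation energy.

After 1 electron has been removed, what remains? Cl⁺ still has 6 valence electrons; B⁺ still has 2 valence electrons; Li⁺ is the bare [He] core; Si⁺ still has 3 valence electrons.
Pulling an electron out of a noble-gas core costs far more than removing a remaining valence electron, so Li sits at the high end of IE_2.
Valence configurations: Cl⁺ [Ne]3s²3p⁴, B⁺ [He]2s², Si⁺ [Ne]3s²3p¹.
Tabulated IE_2 (kJ/mol): Cl 2298, B 2427, Li 7298, Si 1577.
Hence IE_2: Si < Cl < B < Li.

Li, B, Cl, Si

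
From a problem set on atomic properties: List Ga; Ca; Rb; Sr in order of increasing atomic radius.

Ga < Ca < Sr < Rb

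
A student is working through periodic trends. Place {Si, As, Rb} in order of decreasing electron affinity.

Si > As > Rb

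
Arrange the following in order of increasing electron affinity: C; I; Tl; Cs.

Tl < Cs < C < I

C is in period 2, group 14; I is in period 5, group 17; Cs is in period 6, group 1; Tl is in period 6, group 13.
Adding an electron releases more energy for atoms nearer the top right (short of the noble gases).
These span different periods and groups, so the two trends combine.
Cs > Tl: this pair runs against the simple trend — see the exception note.
C > Cs: relative to Cs, both the across-period and down-group shifts push C's electron affinity up.
I > C: the two effects oppose for this pair; the across-period effect wins (295 vs 122 kJ/mol).
Note the exception: Cs has a higher electron affinity than Tl, contrary to the simple trend — Tl's ns²np¹ configuration gives only a small electron affinity — the sparsely filled np subshell binds an added electron weakly.
Tabulated electron affinity (kJ/mol): C 122, I 295, Cs 46, Tl 19.
So from lowest to highest: Tl < Cs < C < I.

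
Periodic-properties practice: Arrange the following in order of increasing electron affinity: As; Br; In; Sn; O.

O is in period 2, group 16; As is in period 4, group 15; Br is in period 4, group 17; In is in period 5, group 13; Sn is in period 5, group 14.
Atoms with high Z_eff and room in the valence shell (especially the halogens) have the most exothermic electron affinities.
These span different periods and groups, so the two trends combine.
As > In: relative to In, both the across-period and down-group shifts push As's electron affinity up.
Sn > As: this pair runs against the simple trend — see the exception note.
O > Sn: relative to Sn, both the across-period and down-group shifts push O's electron affinity up.
Br > O: period and group pull opposite ways; the across-period shift dominates (325 vs 141 kJ/mol).
Note the exception: Sn has a higher electron affinity than As, contrary to the simple trend — adding an electron to As's half-filled np³ subshell costs electron-pairing energy.
For reference (kJ/mol): O 141, As 78, Br 325, In 29, Sn 107.
So from lowest to highest: In < As < Sn < O < Br.

In < As < Sn < O < Br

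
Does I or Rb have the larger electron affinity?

I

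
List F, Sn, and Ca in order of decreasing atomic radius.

F is in period 2, group 17; Ca is in period 4, group 2; Sn is in period 5, group 14.
Atomic radius shrinks across a period as nuclear charge pulls the same shell inward, and grows down a group as new shells are added.
Here both period and group differ, so the two effects have to be weighed against each other.
Sn > F: both effects reinforce here, so Sn is clearly the larger of the two.
Ca > Sn: period and group pull opposite ways; the across-period shift dominates (171 vs 140 pm).
For reference (pm): F 64, Ca 171, Sn 140.
So from largest to smallest: Ca > Sn > F.

Ca > Sn > F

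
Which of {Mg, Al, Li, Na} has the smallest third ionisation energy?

Al

After 2 electrons have been removed, what remains? Mg²⁺ is the bare [Ne] core; Al²⁺ still has 1 valence electron; Li²⁺ is already 1 electron into the core; Na²⁺ is already 1 electron into the core.
Pulling an electron out of a noble-gas core costs far more than removing a remaining valence electron, so Na, Mg and Li sit at the high end of IE_3.
Tabulated IE_3 (kJ/mol): Mg 7733, Al 2745, Li 11815, Na 6910.
Overall IE_3 order: Al < Na < Mg < Li.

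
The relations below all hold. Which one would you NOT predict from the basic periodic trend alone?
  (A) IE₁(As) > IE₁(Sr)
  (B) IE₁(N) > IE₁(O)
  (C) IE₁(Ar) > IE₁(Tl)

The general trend: first ionization energy increases across a period and decreases down a group.
(A) As (period 4, group 15) vs Sr (period 5, group 2): the stated order agrees with the simple trend.
(B) N (period 2, group 15) vs O (period 2, group 16): the stated order contradicts the simple trend.
(C) Ar (period 3, group 18) vs Tl (period 6, group 13): the stated order agrees with the simple trend.
The exception is (B): pairing an electron in O's 2p⁴ costs repulsion energy, so O ionizes more easily than half-filled N (2p³).

(B)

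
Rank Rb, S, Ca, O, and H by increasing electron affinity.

Ca, Rb, H, O, S

Electron affinity generally becomes more exothermic across a period toward the halogens and less exothermic down a group.
These span different periods and groups, so the two trends combine.
Rb > Ca: this pair runs against the simple trend — see the exception note.
H > Rb: H sits above Rb in group 1, so the down-group effect alone puts H higher.
O > H: the two effects oppose for this pair; the across-period effect wins (141 vs 73 kJ/mol).
S > O: this pair runs against the simple trend — see the exception note.
Note the exception: Rb has a higher electron affinity than Ca, contrary to the simple trend — adding an electron to Ca (ns²) has to open a new, higher-energy np subshell, which is unfavourable.
Note the exception: S has a higher electron affinity than O, contrary to the simple trend — the compact 2p subshell of O repels the added electron more than S's larger 3p does.
For reference (kJ/mol): H 73, O 141, S 200, Ca 2, Rb 47.
So from lowest to highest: Ca < Rb < H < O < S.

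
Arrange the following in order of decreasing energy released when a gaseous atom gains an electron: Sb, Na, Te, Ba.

Te > Sb > Na > Ba

Na is in period 3, group 1; Sb is in period 5, group 15; Te is in period 5, group 16; Ba is in period 6, group 2.
Atoms with high Z_eff and room in the valence shell (especially the halogens) have the most exothermic electron affinities.
Neither a single period nor a single group — weigh both effects.
Na > Ba: the two effects oppose for this pair; the down-group effect wins (53 vs 14 kJ/mol).
Sb > Na: period and group pull opposite ways; the across-period shift dominates (103 vs 53 kJ/mol).
Te > Sb: Te lies to the right of Sb in period 5, so the across-period effect alone puts Te higher.
Approximate values (kJ/mol): Na 53, Sb 103, Te 190, Ba 14.
So from highest to lowest: Te > Sb > Na > Ba.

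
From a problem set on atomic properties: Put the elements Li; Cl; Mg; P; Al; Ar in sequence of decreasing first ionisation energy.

Ar > Cl > P > Mg > Al > Li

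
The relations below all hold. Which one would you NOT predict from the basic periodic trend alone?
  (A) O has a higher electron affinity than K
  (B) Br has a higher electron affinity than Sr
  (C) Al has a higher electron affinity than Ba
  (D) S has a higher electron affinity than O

The general trend: electron affinity increases across a period and decreases down a group.
(A) O (period 2, group 16) vs K (period 4, group 1): the stated order agrees with the simple trend.
(B) Br (period 4, group 17) vs Sr (period 5, group 2): the stated order agrees with the simple trend.
(C) Al (period 3, group 13) vs Ba (period 6, group 2): the stated order agrees with the simple trend.
(D) S (period 3, group 16) vs O (period 2, group 16): the stated order contradicts the simple trend.
The exception is (D): the compact 2p subshell of O repels the added electron more than S's larger 3p does.

(D)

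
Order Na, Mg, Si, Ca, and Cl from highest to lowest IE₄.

Mg, Na, Ca, Cl, Si

The fourth ionization energy removes an electron from the +3 ion. For each element: Na³⁺ is already 2 electrons into the core; Mg³⁺ is already 1 electron into the core; Si³⁺ still has 1 valence electron; Ca³⁺ is already 1 electron into the core; Cl³⁺ still has 4 valence electrons.
Pulling an electron out of a noble-gas core costs far more than removing a remaining valence electron, so Ca, Na and Mg sit at the high end of IE_4.
Valence configurations: Si³⁺ [Ne]3s¹, Cl³⁺ [Ne]3s²3p².
The numbers (kJ/mol): Na 9543, Mg 10543, Si 4356, Ca 6491, Cl 5159.
Putting it together, IE_4: Si < Cl < Ca < Na < Mg.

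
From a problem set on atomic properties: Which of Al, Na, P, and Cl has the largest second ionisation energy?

Consider each +1 ion: Al⁺ still has 2 valence electrons; Na⁺ is the bare [Ne] core; P⁺ still has 4 valence electrons; Cl⁺ still has 6 valence electrons.
Pulling an electron out of a noble-gas core costs far more than removing a remaining valence electron, so Na sits at the high end of IE_2.
Valence configurations: Al⁺ [Ne]3s², P⁺ [Ne]3s²3p², Cl⁺ [Ne]3s²3p⁴.
Tabulated IE_2 (kJ/mol): Al 1817, Na 4562, P 1907, Cl 2298.
So the second ionization energies run Al < P < Cl < Na.

Na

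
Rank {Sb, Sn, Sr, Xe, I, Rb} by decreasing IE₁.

Xe > I > Sb > Sn > Sr > Rb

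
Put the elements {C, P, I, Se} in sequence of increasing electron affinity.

Atoms with high Z_eff and room in the valence shell (especially the halogens) have the most exothermic electron affinities.
A diagonal step moves right (one effect) and down (the opposite effect) at once.
C > P: period and group pull opposite ways; the down-group shift dominates (122 vs 72 kJ/mol).
Se > C: the two effects oppose for this pair; the across-period effect wins (195 vs 122 kJ/mol).
I > Se: period and group pull opposite ways; the across-period shift dominates (295 vs 195 kJ/mol).
For reference (kJ/mol): C 122, P 72, Se 195, I 295.
So from lowest to highest: P < C < Se < I.

P < C < Se < I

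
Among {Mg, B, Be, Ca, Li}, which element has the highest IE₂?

Li

The second ionization energy removes an electron from the +1 ion. For each element: Mg⁺ still has 1 valence electron; B⁺ still has 2 valence electrons; Be⁺ still has 1 valence electron; Ca⁺ still has 1 valence electron; Li⁺ is the bare [He] core.
Breaking into a closed-shell core is much more expensive than removing a leftover valence electron — Li has the largest IE_2 here.
Valence configurations: Mg⁺ [Ne]3s¹, B⁺ [He]2s², Be⁺ [He]2s¹, Ca⁺ [Ar]4s¹.
The numbers (kJ/mol): Mg 1451, B 2427, Be 1757, Ca 1145, Li 7298.
Putting it together, IE_2: Ca < Mg < Be < B < Li.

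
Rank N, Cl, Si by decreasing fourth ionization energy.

IE_4 is the cost of taking one more electron from the +3 cation: N³⁺ still has 2 valence electrons; Cl³⁺ still has 4 valence electrons; Si³⁺ still has 1 valence electron.
All are still removing valence electrons, so compare the +3 ions as you would atoms: IE_4 generally rises across a period (higher Z_eff) and falls down a group (larger shell), subject to the usual subshell exceptions.
Valence configurations: N³⁺ [He]2s², Cl³⁺ [Ne]3s²3p², Si³⁺ [Ne]3s¹.
Tabulated IE_4 (kJ/mol): N 7475, Cl 5159, Si 4356.
So the fourth ionization energies run Si < Cl < N.

N > Cl > Si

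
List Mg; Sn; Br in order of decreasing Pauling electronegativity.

Mg is in period 3, group 2; Br is in period 4, group 17; Sn is in period 5, group 14.
Electronegativity increases across a period and decreases down a group, tracking effective nuclear charge and atomic size.
Here both period and group differ, so the two effects have to be weighed against each other.
Sn > Mg: the two effects oppose for this pair; the across-period effect wins (1.96 vs 1.31).
Br > Sn: both effects reinforce here, so Br is clearly the higher of the two.
For reference (Pauling): Mg 1.31, Br 2.96, Sn 1.96.
So from highest to lowest: Br > Sn > Mg.

Br > Sn > Mg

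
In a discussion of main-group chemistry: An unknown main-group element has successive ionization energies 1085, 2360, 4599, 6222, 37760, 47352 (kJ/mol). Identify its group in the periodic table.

Group 14

Look for the largest jump between consecutive ionization energies: IE5/IE4 ≈ 6.1, far larger than any earlier ratio.
That jump marks the point where a core electron is being removed. So the atom has 4 valence electrons.
A main-group element with 4 valence electrons is in group 14.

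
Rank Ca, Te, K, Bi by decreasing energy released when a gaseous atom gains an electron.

Te > Bi > K > Ca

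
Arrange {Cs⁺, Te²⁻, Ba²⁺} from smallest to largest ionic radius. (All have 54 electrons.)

Ba²⁺, Cs⁺, Te²⁻

All of these have 54 electrons, so size is governed by nuclear charge alone: the more protons, the stronger the pull on the same electron cloud, and the smaller the ion.
Nuclear charges: Ba²⁺ (Z=56), Cs⁺ (Z=55), Te²⁻ (Z=52).
Smallest to largest: Ba²⁺ < Cs⁺ < Te²⁻.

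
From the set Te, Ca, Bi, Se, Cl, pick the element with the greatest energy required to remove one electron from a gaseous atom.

Cl

Removing the outermost electron gets harder across a period and easier down a group.
Neither a single period nor a single group — weigh both effects.
Bi > Ca: period and group pull opposite ways; the across-period shift dominates (703 vs 590 kJ/mol).
Te > Bi: both effects reinforce here, so Te is clearly the higher of the two.
Se > Te: they share group 16; the group trend gives Se the larger value.
Cl > Se: relative to Se, both the across-period and down-group shifts push Cl's first ionization energy up.
For reference (kJ/mol): Cl 1251, Ca 590, Se 941, Te 869, Bi 703.
The greatest energy required to remove one electron from a gaseous atom among these belongs to Cl.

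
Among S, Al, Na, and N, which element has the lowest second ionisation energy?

Consider each +1 ion: S⁺ still has 5 valence electrons; Al⁺ still has 2 valence electrons; Na⁺ is the bare [Ne] core; N⁺ still has 4 valence electrons.
Core electrons are held far more tightly than valence electrons, so Na tops the IE_2 order.
Valence configurations: S⁺ [Ne]3s²3p³, Al⁺ [Ne]3s², N⁺ [He]2s²2p².
Tabulated IE_2 (kJ/mol): S 2252, Al 1817, Na 4562, N 2856.
Hence IE_2: Al < S < N < Na.

Al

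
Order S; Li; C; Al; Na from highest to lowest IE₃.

Li, Na, C, S, Al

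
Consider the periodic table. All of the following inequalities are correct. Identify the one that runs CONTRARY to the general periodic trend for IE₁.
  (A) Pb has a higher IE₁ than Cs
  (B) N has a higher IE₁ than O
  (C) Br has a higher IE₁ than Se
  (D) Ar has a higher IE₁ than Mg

The general trend: IE₁ increases across a period and decreases down a group.
(A) Pb (period 6, group 14) vs Cs (period 6, group 1): the stated order agrees with the simple trend.
(B) N (period 2, group 15) vs O (period 2, group 16): the stated order contradicts the simple trend.
(C) Br (period 4, group 17) vs Se (period 4, group 16): the stated order agrees with the simple trend.
(D) Ar (period 3, group 18) vs Mg (period 3, group 2): the stated order agrees with the simple trend.
The exception is (B): pairing an electron in O's 2p⁴ costs repulsion energy, so O ionizes more easily than half-filled N (2p³).

(B)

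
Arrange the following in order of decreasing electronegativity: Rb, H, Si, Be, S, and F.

F > S > H > Si > Be > Rb

H is in period 1, group 1; Be is in period 2, group 2; F is in period 2, group 17; Si is in period 3, group 14; S is in period 3, group 16; Rb is in period 5, group 1.
Atoms toward the upper right of the periodic table pull bonding electrons most strongly.
Here both period and group differ, so the two effects have to be weighed against each other.
Be > Rb: both effects reinforce here, so Be is clearly the higher of the two.
Si > Be: the two effects oppose for this pair; the across-period effect wins (1.90 vs 1.57).
H > Si: the two effects oppose for this pair; the down-group effect wins (2.20 vs 1.90).
S > H: period and group pull opposite ways; the across-period shift dominates (2.58 vs 2.20).
F > S: both effects reinforce here, so F is clearly the higher of the two.
For reference (Pauling): H 2.20, Be 1.57, F 3.98, Si 1.90, S 2.58, Rb 0.82.
So from highest to lowest: F > S > H > Si > Be > Rb.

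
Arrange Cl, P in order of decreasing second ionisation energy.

Cl, P

Consider each +1 ion: Cl⁺ still has 6 valence electrons; P⁺ still has 4 valence electrons.
All are still removing valence electrons, so compare the +1 ions as you would atoms: IE_2 generally rises across a period (higher Z_eff) and falls down a group (larger shell), subject to the usual subshell exceptions.
Valence configurations: Cl⁺ [Ne]3s²3p⁴, P⁺ [Ne]3s²3p².
The numbers (kJ/mol): Cl 2298, P 1907.
Putting it together, IE_2: P < Cl.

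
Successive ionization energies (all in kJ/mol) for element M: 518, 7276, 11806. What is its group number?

Group 1

Look for the largest jump between consecutive ionization energies: IE2/IE1 ≈ 14.0, far larger than any earlier ratio.
That jump marks the point where a core electron is being removed. So the atom has 1 valence electron.
A main-group element with 1 valence electron is in group 1.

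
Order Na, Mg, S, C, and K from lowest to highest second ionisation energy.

Mg < S < C < K < Na

After 1 electron has been removed, what remains? Na⁺ is the bare [Ne] core; Mg⁺ still has 1 valence electron; S⁺ still has 5 valence electrons; C⁺ still has 3 valence electrons; K⁺ is the bare [Ar] core.
Core electrons are held far more tightly than valence electrons, so K and Na top the IE_2 order.
Valence configurations: Mg⁺ [Ne]3s¹, S⁺ [Ne]3s²3p³, C⁺ [He]2s²2p¹.
Tabulated IE_2 (kJ/mol): Na 4562, Mg 1451, S 2252, C 2353, K 3052.
Overall IE_2 order: Mg < S < C < K < Na.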